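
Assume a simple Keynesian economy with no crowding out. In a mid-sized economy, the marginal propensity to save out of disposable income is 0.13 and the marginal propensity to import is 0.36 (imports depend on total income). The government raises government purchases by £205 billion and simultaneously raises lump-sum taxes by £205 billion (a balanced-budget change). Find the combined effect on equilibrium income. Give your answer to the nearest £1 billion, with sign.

+£54 billion

MPC = 1 − MPS = 1 − 0.13 = 0.87.
Expenditure multiplier = 1/(1 − c + m) = 1/(1 − 0.87 + 0.36) = 1/0.49 ≈ 2.041.
ΔG contributes k·ΔG = (+£205 billion) / 0.49 ≈ +£418.4 billion.
ΔT of +£205 billion changes first-round spending by −c·ΔT = −£178.35 billion, contributing k·(−c·ΔT) = (−£178.35 billion) / 0.49 ≈ −£364 billion.
Net ΔY = k(ΔG − c·ΔT) = (+£26.65 billion) / 0.49 ≈ +£54 billion.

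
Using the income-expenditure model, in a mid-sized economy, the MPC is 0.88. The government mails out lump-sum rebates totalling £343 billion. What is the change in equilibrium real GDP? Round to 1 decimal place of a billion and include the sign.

A lump-sum tax change of −£343 billion shifts disposable income by +£343 billion; first-round consumption changes by −c × ΔT = −0.88 × (−£343 billion) = +£301.84 billion.
Expenditure multiplier = 1/(1 − MPC) = 1/(1 − 0.88) = 1/0.12 ≈ 8.333.
The tax multiplier is −c × k ≈ −7.333, so ΔY = k × (−c·ΔT) = (+£301.84 billion) / 0.12 ≈ +£2,515.3 billion.

+£2,515.3 billion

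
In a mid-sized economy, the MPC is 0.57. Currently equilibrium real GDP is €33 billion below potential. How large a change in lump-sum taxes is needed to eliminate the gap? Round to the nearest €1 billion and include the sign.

−€25 billion

Spending multiplier = 1/(1 − MPC) = 1/(1 − 0.57) = 1/0.43 ≈ 2.326.
Tax multiplier = −c·k = −0.57/0.43 ≈ −1.326. Need ΔY = +€33 billion, so ΔT = ΔY/(−c·k) = −(+€33 billion) × 0.43 / 0.57 ≈ −€25 billion.
The government should cut lump-sum taxes by €25 billion.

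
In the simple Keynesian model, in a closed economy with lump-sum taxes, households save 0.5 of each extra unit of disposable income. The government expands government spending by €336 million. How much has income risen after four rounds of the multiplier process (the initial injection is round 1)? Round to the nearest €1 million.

MPC = 1 − MPS = 1 − 0.5 = 0.5.
Round 1 adds ΔG = €336 million; each later round is MPC = 0.5 times the previous.
After 4 rounds: 336 + 168 + 84 + 42 = ΔG·(1 − c^4)/(1 − c) = 336 × (1 − 0.0625)/0.5 = €630 million.

€630 million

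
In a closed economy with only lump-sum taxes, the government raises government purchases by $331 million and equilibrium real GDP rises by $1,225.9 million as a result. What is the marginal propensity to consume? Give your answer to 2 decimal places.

Implied spending multiplier k = ΔY/ΔG = 1,225.9/331 ≈ 3.7036.
Since k = 1/(1 − MPC), MPC = 1 − 1/k = 1 − ΔG/ΔY = 1 − 331/1,225.9 ≈ 0.73.

0.73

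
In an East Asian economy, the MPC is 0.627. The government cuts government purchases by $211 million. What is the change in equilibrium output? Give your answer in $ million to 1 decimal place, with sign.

Expenditure multiplier = 1/(1 − MPC) = 1/(1 − 0.627) = 1/0.373 ≈ 2.681.
ΔY = k × ΔG = (−$211 million) / 0.373 ≈ −$565.7 million.

−$565.7 million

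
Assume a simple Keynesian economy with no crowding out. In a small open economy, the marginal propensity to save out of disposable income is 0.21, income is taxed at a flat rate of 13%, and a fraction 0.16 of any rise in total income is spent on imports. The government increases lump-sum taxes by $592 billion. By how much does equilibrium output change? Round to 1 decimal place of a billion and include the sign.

−$989.4 billion

MPC = 1 − MPS = 1 − 0.21 = 0.79.
A lump-sum tax change of +$592 billion shifts disposable income by −$592 billion; first-round consumption changes by −c × ΔT = −0.79 × (+$592 billion) = −$467.68 billion.
Expenditure multiplier = 1/(1 − c(1−t) + m) = 1/(1 − 0.79×0.87 + 0.16) = 1/0.4727 ≈ 2.116.
The tax multiplier is −c × k ≈ −1.671, so ΔY = k × (−c·ΔT) = (−$467.68 billion) / 0.4727 ≈ −$989.4 billion.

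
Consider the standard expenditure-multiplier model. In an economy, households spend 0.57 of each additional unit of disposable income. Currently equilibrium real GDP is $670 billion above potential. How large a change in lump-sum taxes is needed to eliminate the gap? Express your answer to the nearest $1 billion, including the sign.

+$505 billion

Spending multiplier = 1/(1 − MPC) = 1/(1 − 0.57) = 1/0.43 ≈ 2.326.
Tax multiplier = −c·k = −0.57/0.43 ≈ −1.326. Need ΔY = −$670 billion, so ΔT = ΔY/(−c·k) = −(−$670 billion) × 0.43 / 0.57 ≈ +$505 billion.
The government should raise lump-sum taxes by $505 billion.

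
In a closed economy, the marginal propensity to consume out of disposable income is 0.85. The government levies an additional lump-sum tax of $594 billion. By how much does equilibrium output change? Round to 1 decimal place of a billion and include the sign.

−$3,366.0 billion

A lump-sum tax change of +$594 billion shifts disposable income by −$594 billion; first-round consumption changes by −c × ΔT = −0.85 × (+$594 billion) = −$504.9 billion.
Expenditure multiplier = 1/(1 − MPC) = 1/(1 − 0.85) = 1/0.15 ≈ 6.667.
The tax multiplier is −c × k ≈ −5.667, so ΔY = k × (−c·ΔT) = (−$504.9 billion) / 0.15 = −$3,366 billion.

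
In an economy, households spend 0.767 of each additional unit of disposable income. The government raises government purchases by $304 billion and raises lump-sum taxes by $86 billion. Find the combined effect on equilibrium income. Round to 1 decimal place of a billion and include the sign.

Expenditure multiplier = 1/(1 − MPC) = 1/(1 − 0.767) = 1/0.233 ≈ 4.292.
ΔG contributes k·ΔG = (+$304 billion) / 0.233 ≈ +$1,304.7 billion.
ΔT of +$86 billion changes first-round spending by −c·ΔT = −$65.962 billion, contributing k·(−c·ΔT) = (−$65.962 billion) / 0.233 ≈ −$283.1 billion.
Net ΔY = k(ΔG − c·ΔT) = (+$238.038 billion) / 0.233 ≈ +$1,021.6 billion.

+$1,021.6 billion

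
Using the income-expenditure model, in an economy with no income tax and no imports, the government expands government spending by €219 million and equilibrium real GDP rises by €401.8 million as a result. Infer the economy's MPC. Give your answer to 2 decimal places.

Implied spending multiplier k = ΔY/ΔG = 401.8/219 ≈ 1.8347.
Since k = 1/(1 − MPC), MPC = 1 − 1/k = 1 − ΔG/ΔY = 1 − 219/401.8 ≈ 0.45.

0.45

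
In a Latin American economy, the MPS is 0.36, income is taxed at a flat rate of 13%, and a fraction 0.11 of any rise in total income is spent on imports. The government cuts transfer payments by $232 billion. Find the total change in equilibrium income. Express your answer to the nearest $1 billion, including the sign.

−$268 billion

MPC = 1 − MPS = 1 − 0.36 = 0.64.
The transfer change shifts disposable income by −$232 billion, so first-round consumption changes by c·ΔTR = 0.64 × (−$232 billion) = −$148.48 billion.
Expenditure multiplier = 1/(1 − c(1−t) + m) = 1/(1 − 0.64×0.87 + 0.11) = 1/0.5532 ≈ 1.808.
The transfer multiplier is c × k ≈ 1.157, so ΔY = k × (c·ΔTR) = (−$148.48 billion) / 0.5532 ≈ −$268 billion.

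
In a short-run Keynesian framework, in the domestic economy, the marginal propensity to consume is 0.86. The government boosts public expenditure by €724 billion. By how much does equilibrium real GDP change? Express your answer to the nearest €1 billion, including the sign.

Expenditure multiplier = 1/(1 − MPC) = 1/(1 − 0.86) = 1/0.14 ≈ 7.143.
ΔY = k × ΔG = (+€724 billion) / 0.14 ≈ +€5,171 billion.

+€5,171 billion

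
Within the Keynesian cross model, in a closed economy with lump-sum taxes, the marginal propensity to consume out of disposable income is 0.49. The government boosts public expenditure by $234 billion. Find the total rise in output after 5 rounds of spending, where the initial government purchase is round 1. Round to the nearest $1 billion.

$446 billion

Round 1 adds ΔG = $234 billion; each later round is MPC = 0.49 times the previous.
After 5 rounds: 234 + 114.66 + 56.1834 + 27.529866 + 13.48963434 = ΔG·(1 − c^5)/(1 − c) = 234 × (1 − 0.0282475249)/0.51 ≈ $446 billion.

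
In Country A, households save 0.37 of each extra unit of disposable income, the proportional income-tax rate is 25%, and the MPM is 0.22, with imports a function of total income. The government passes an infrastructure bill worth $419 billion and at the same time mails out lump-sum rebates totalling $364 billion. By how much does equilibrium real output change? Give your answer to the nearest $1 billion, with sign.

+$867 billion

MPC = 1 − MPS = 1 − 0.37 = 0.63.
Expenditure multiplier = 1/(1 − c(1−t) + m) = 1/(1 − 0.63×0.75 + 0.22) = 1/0.7475 ≈ 1.338.
ΔG contributes k·ΔG = (+$419 billion) / 0.7475 ≈ +$560.5 billion.
ΔT of −$364 billion changes first-round spending by −c·ΔT = +$229.32 billion, contributing k·(−c·ΔT) = (+$229.32 billion) / 0.7475 ≈ +$306.8 billion.
Net ΔY = k(ΔG − c·ΔT) = (+$648.32 billion) / 0.7475 ≈ +$867 billion.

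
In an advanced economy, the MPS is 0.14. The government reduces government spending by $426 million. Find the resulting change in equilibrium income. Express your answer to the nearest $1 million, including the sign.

MPC = 1 − MPS = 1 − 0.14 = 0.86.
Government-spending multiplier = 1/(1 − MPC) = 1/(1 − 0.86) = 1/0.14 ≈ 7.143.
ΔY = k × ΔG = (−$426 million) / 0.14 ≈ −$3,043 million.

−$3,043 million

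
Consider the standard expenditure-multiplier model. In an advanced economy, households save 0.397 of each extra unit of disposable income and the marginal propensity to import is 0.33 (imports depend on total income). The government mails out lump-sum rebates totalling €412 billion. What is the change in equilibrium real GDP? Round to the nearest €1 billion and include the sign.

+€342 billion

MPC = 1 − MPS = 1 − 0.397 = 0.603.
A lump-sum tax change of −€412 billion shifts disposable income by +€412 billion; first-round consumption changes by −c × ΔT = −0.603 × (−€412 billion) = +€248.436 billion.
Expenditure multiplier = 1/(1 − c + m) = 1/(1 − 0.603 + 0.33) = 1/0.727 ≈ 1.376.
The tax multiplier is −c × k ≈ −0.829, so ΔY = k × (−c·ΔT) = (+€248.436 billion) / 0.727 ≈ +€342 billion.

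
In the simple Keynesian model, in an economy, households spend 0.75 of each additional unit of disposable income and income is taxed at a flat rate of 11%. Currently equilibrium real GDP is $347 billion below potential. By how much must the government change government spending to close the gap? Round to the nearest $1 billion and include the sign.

Spending multiplier = 1/(1 − c(1−t)) = 1/(1 − 0.75×0.89) = 1/0.3325 ≈ 3.008.
Need ΔY = +$347 billion, so ΔG = ΔY/k = (+$347 billion) × 0.3325 ≈ +$115 billion.
The government should increase government spending by $115 billion.

+$115 billion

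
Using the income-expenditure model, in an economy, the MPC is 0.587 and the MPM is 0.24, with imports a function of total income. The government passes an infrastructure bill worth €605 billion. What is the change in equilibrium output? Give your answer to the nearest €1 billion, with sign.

+€926 billion

Expenditure multiplier = 1/(1 − c + m) = 1/(1 − 0.587 + 0.24) = 1/0.653 ≈ 1.531.
ΔY = k × ΔG = (+€605 billion) / 0.653 ≈ +€926 billion.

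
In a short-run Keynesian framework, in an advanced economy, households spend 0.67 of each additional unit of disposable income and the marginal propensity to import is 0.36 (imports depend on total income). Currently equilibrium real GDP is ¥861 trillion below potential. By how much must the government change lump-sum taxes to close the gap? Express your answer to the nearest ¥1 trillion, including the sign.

Spending multiplier = 1/(1 − c + m) = 1/(1 − 0.67 + 0.36) = 1/0.69 ≈ 1.449.
Tax multiplier = −c·k = −0.67/0.69 ≈ −0.971. Need ΔY = +¥861 trillion, so ΔT = ΔY/(−c·k) = −(+¥861 trillion) × 0.69 / 0.67 ≈ −¥887 trillion.
The government should cut lump-sum taxes by ¥887 trillion.

−¥887 trillion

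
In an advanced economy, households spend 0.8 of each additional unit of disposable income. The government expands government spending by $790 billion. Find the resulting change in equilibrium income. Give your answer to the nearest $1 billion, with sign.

+$3,950 billion

Spending multiplier = 1/(1 − MPC) = 1/(1 − 0.8) = 1/0.2 = 5.
ΔY = k × ΔG = (+$790 billion) / 0.2 = +$3,950 billion.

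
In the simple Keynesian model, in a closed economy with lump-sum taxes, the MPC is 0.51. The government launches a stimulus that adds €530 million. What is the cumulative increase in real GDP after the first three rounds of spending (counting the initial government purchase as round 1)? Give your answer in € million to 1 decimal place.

Round 1 adds ΔG = €530 million; each later round is MPC = 0.51 times the previous.
After 3 rounds: 530 + 270.3 + 137.853 = ΔG·(1 − c^3)/(1 − c) = 530 × (1 − 0.132651)/0.49 ≈ €938.2 million.

€938.2 million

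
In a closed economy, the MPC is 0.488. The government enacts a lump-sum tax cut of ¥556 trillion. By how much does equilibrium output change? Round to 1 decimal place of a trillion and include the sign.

A lump-sum tax change of −¥556 trillion shifts disposable income by +¥556 trillion; first-round consumption changes by −c × ΔT = −0.488 × (−¥556 trillion) = +¥271.328 trillion.
Expenditure multiplier = 1/(1 − MPC) = 1/(1 − 0.488) = 1/0.512 ≈ 1.953.
The tax multiplier is −c × k ≈ −0.953, so ΔY = k × (−c·ΔT) = (+¥271.328 trillion) / 0.512 ≈ +¥529.9 trillion.

+¥529.9 trillion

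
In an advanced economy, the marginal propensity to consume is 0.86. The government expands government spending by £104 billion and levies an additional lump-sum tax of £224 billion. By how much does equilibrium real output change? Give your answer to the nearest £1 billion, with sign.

Expenditure multiplier = 1/(1 − MPC) = 1/(1 − 0.86) = 1/0.14 ≈ 7.143.
ΔG contributes k·ΔG = (+£104 billion) / 0.14 ≈ +£742.9 billion.
ΔT of +£224 billion changes first-round spending by −c·ΔT = −£192.64 billion, contributing k·(−c·ΔT) = (−£192.64 billion) / 0.14 = −£1,376 billion.
Net ΔY = k(ΔG − c·ΔT) = (−£88.64 billion) / 0.14 ≈ −£633 billion.

−£633 billion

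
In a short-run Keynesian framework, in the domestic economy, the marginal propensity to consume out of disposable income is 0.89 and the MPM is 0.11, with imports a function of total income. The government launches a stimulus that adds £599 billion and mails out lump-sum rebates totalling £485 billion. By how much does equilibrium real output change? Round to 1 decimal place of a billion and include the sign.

Expenditure multiplier = 1/(1 − c + m) = 1/(1 − 0.89 + 0.11) = 1/0.22 ≈ 4.545.
ΔG contributes k·ΔG = (+£599 billion) / 0.22 ≈ +£2,722.7 billion.
ΔT of −£485 billion changes first-round spending by −c·ΔT = +£431.65 billion, contributing k·(−c·ΔT) = (+£431.65 billion) / 0.22 ≈ +£1,962 billion.
Net ΔY = k(ΔG − c·ΔT) = (+£1,030.65 billion) / 0.22 ≈ +£4,684.8 billion.

+£4,684.8 billion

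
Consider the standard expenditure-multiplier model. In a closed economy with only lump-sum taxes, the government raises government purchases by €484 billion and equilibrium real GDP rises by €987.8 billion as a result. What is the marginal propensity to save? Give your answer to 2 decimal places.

Implied spending multiplier k = ΔY/ΔG = 987.8/484 ≈ 2.0409.
Since k = 1/(1 − MPC), MPC = 1 − 1/k = 1 − ΔG/ΔY = 1 − 484/987.8 ≈ 0.51.
MPS = 1 − MPC = 0.49.

0.49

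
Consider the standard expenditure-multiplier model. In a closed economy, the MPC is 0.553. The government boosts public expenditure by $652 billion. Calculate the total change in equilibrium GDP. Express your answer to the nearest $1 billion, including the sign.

+$1,459 billion

Government-spending multiplier = 1/(1 − MPC) = 1/(1 − 0.553) = 1/0.447 ≈ 2.237.
ΔY = k × ΔG = (+$652 billion) / 0.447 ≈ +$1,459 billion.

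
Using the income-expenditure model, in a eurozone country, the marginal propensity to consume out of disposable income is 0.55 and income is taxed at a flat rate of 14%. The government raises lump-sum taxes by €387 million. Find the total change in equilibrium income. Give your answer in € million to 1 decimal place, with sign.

A lump-sum tax change of +€387 million shifts disposable income by −€387 million; first-round consumption changes by −c × ΔT = −0.55 × (+€387 million) = −€212.85 million.
Expenditure multiplier = 1/(1 − c(1−t)) = 1/(1 − 0.55×0.86) = 1/0.527 ≈ 1.898.
The tax multiplier is −c × k ≈ −1.044, so ΔY = k × (−c·ΔT) = (−€212.85 million) / 0.527 ≈ −€403.9 million.

−€403.9 million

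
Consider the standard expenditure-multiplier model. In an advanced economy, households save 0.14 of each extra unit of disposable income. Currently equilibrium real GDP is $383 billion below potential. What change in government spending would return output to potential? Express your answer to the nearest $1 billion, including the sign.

+$54 billion

MPC = 1 − MPS = 1 − 0.14 = 0.86.
Spending multiplier = 1/(1 − MPC) = 1/(1 − 0.86) = 1/0.14 ≈ 7.143.
Need ΔY = +$383 billion, so ΔG = ΔY/k = (+$383 billion) × 0.14 ≈ +$54 billion.
The government should increase government spending by $54 billion.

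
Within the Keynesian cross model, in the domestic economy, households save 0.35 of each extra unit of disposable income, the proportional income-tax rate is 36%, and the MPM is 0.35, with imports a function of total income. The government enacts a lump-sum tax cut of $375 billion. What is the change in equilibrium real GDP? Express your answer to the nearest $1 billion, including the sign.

+$261 billion

MPC = 1 − MPS = 1 − 0.35 = 0.65.
A lump-sum tax change of −$375 billion shifts disposable income by +$375 billion; first-round consumption changes by −c × ΔT = −0.65 × (−$375 billion) = +$243.75 billion.
Expenditure multiplier = 1/(1 − c(1−t) + m) = 1/(1 − 0.65×0.64 + 0.35) = 1/0.934 ≈ 1.071.
The tax multiplier is −c × k ≈ −0.696, so ΔY = k × (−c·ΔT) = (+$243.75 billion) / 0.934 ≈ +$261 billion.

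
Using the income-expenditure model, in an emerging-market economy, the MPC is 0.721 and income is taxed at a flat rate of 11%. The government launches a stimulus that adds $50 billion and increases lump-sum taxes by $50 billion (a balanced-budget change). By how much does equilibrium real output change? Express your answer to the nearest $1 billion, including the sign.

Expenditure multiplier = 1/(1 − c(1−t)) = 1/(1 − 0.721×0.89) = 1/0.35831 ≈ 2.791.
ΔG contributes k·ΔG = (+$50 billion) / 0.35831 ≈ +$139.5 billion.
ΔT of +$50 billion changes first-round spending by −c·ΔT = −$36.05 billion, contributing k·(−c·ΔT) = (−$36.05 billion) / 0.35831 ≈ −$100.6 billion.
Net ΔY = k(ΔG − c·ΔT) = (+$13.95 billion) / 0.35831 ≈ +$39 billion.

+$39 billion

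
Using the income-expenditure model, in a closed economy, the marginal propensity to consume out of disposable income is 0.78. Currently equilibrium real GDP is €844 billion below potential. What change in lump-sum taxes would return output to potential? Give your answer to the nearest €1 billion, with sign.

Spending multiplier = 1/(1 − MPC) = 1/(1 − 0.78) = 1/0.22 ≈ 4.545.
Tax multiplier = −c·k = −0.78/0.22 ≈ −3.545. Need ΔY = +€844 billion, so ΔT = ΔY/(−c·k) = −(+€844 billion) × 0.22 / 0.78 ≈ −€238 billion.
The government should cut lump-sum taxes by €238 billion.

−€238 billion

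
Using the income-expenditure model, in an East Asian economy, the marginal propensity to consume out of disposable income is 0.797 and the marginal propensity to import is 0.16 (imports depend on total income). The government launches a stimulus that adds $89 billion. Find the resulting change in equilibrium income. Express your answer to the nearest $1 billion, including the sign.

Government-spending multiplier = 1/(1 − c + m) = 1/(1 − 0.797 + 0.16) = 1/0.363 ≈ 2.755.
ΔY = k × ΔG = (+$89 billion) / 0.363 ≈ +$245 billion.

+$245 billion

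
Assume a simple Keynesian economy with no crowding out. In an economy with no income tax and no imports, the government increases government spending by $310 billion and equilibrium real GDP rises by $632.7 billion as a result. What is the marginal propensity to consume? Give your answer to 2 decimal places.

Implied spending multiplier k = ΔY/ΔG = 632.7/310 ≈ 2.041.
Since k = 1/(1 − MPC), MPC = 1 − 1/k = 1 − ΔG/ΔY = 1 − 310/632.7 ≈ 0.51.

0.51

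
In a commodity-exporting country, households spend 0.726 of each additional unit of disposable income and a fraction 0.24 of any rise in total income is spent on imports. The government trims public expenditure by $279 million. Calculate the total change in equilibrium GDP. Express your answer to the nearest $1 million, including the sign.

−$543 million

Expenditure multiplier = 1/(1 − c + m) = 1/(1 − 0.726 + 0.24) = 1/0.514 ≈ 1.946.
ΔY = k × ΔG = (−$279 million) / 0.514 ≈ −$543 million.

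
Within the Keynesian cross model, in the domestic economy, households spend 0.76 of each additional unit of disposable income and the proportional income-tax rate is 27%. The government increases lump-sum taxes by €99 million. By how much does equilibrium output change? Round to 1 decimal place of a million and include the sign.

−€169.0 million

A lump-sum tax change of +€99 million shifts disposable income by −€99 million; first-round consumption changes by −c × ΔT = −0.76 × (+€99 million) = −€75.24 million.
Expenditure multiplier = 1/(1 − c(1−t)) = 1/(1 − 0.76×0.73) = 1/0.4452 ≈ 2.246.
The tax multiplier is −c × k ≈ −1.707, so ΔY = k × (−c·ΔT) = (−€75.24 million) / 0.4452 ≈ −€169 million.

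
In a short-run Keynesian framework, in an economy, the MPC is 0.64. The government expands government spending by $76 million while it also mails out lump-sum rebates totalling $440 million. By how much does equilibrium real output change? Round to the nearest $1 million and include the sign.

Expenditure multiplier = 1/(1 − MPC) = 1/(1 − 0.64) = 1/0.36 ≈ 2.778.
ΔG contributes k·ΔG = (+$76 million) / 0.36 ≈ +$211.1 million.
ΔT of −$440 million changes first-round spending by −c·ΔT = +$281.6 million, contributing k·(−c·ΔT) = (+$281.6 million) / 0.36 ≈ +$782.2 million.
Net ΔY = k(ΔG − c·ΔT) = (+$357.6 million) / 0.36 ≈ +$993 million.

+$993 million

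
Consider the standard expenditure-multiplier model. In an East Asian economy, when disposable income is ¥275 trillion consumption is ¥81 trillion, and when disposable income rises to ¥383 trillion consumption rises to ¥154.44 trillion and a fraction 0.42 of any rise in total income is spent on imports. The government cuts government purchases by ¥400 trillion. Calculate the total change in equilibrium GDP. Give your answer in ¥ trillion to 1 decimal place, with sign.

−¥540.5 trillion

MPC = ΔC/ΔYd = (154.44 − 81)/(383 − 275) = 73.44/108 = 0.68.
Expenditure multiplier = 1/(1 − c + m) = 1/(1 − 0.68 + 0.42) = 1/0.74 ≈ 1.351.
ΔY = k × ΔG = (−¥400 trillion) / 0.74 ≈ −¥540.5 trillion.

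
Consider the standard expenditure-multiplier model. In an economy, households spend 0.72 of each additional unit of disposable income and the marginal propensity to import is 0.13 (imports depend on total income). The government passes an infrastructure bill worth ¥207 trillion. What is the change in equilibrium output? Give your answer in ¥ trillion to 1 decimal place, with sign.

+¥504.9 trillion

Expenditure multiplier = 1/(1 − c + m) = 1/(1 − 0.72 + 0.13) = 1/0.41 ≈ 2.439.
ΔY = k × ΔG = (+¥207 trillion) / 0.41 ≈ +¥504.9 trillion.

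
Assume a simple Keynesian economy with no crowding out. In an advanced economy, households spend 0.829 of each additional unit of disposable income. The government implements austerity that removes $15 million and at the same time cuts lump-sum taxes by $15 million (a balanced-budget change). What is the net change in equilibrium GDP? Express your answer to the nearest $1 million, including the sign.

−$15 million

Expenditure multiplier = 1/(1 − MPC) = 1/(1 − 0.829) = 1/0.171 ≈ 5.848.
ΔG contributes k·ΔG = (−$15 million) / 0.171 ≈ −$87.7 million.
ΔT of −$15 million changes first-round spending by −c·ΔT = +$12.435 million, contributing k·(−c·ΔT) = (+$12.435 million) / 0.171 ≈ +$72.7 million.
With ΔG = ΔT and no other leakages, the balanced-budget multiplier is 1, so ΔY = ΔG = −$15 million.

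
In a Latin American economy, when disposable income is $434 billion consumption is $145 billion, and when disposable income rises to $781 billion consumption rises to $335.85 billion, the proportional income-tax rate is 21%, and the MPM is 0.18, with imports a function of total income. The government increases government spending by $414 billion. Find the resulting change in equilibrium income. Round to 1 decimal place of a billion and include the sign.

MPC = ΔC/ΔYd = (335.85 − 145)/(781 − 434) = 190.85/347 = 0.55.
Government-spending multiplier = 1/(1 − c(1−t) + m) = 1/(1 − 0.55×0.79 + 0.18) = 1/0.7455 ≈ 1.341.
ΔY = k × ΔG = (+$414 billion) / 0.7455 ≈ +$555.3 billion.

+$555.3 billion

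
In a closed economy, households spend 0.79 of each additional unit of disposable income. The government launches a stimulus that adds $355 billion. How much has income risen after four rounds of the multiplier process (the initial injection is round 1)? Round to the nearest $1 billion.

$1,032 billion

Round 1 adds ΔG = $355 billion; each later round is MPC = 0.79 times the previous.
After 4 rounds: 355 + 280.45 + 221.5555 + 175.028845 = ΔG·(1 − c^4)/(1 − c) = 355 × (1 − 0.38950081)/0.21 ≈ $1,032 billion.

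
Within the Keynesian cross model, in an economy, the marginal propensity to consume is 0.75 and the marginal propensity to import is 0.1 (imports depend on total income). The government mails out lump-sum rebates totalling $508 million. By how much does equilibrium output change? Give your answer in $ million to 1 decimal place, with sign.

+$1,088.6 million

A lump-sum tax change of −$508 million shifts disposable income by +$508 million; first-round consumption changes by −c × ΔT = −0.75 × (−$508 million) = +$381 million.
Expenditure multiplier = 1/(1 − c + m) = 1/(1 − 0.75 + 0.1) = 1/0.35 ≈ 2.857.
The tax multiplier is −c × k ≈ −2.143, so ΔY = k × (−c·ΔT) = (+$381 million) / 0.35 ≈ +$1,088.6 million.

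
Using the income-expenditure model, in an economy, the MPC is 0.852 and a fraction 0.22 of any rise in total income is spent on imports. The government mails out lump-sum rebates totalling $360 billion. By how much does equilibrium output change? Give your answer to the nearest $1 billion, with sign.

A lump-sum tax change of −$360 billion shifts disposable income by +$360 billion; first-round consumption changes by −c × ΔT = −0.852 × (−$360 billion) = +$306.72 billion.
Expenditure multiplier = 1/(1 − c + m) = 1/(1 − 0.852 + 0.22) = 1/0.368 ≈ 2.717.
The tax multiplier is −c × k ≈ −2.315, so ΔY = k × (−c·ΔT) = (+$306.72 billion) / 0.368 ≈ +$833 billion.

+$833 billion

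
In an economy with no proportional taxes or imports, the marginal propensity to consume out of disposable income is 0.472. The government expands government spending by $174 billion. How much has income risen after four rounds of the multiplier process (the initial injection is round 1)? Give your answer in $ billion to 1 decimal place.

Round 1 adds ΔG = $174 billion; each later round is MPC = 0.472 times the previous.
After 4 rounds: 174 + 82.128 + 38.764416 + 18.296804352 = ΔG·(1 − c^4)/(1 − c) = 174 × (1 − 0.049632710656)/0.528 ≈ $313.2 billion.

$313.2 billion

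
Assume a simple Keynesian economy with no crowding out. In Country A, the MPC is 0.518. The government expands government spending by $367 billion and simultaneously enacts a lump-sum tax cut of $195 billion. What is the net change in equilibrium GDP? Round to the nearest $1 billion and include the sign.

Expenditure multiplier = 1/(1 − MPC) = 1/(1 − 0.518) = 1/0.482 ≈ 2.075.
ΔG contributes k·ΔG = (+$367 billion) / 0.482 ≈ +$761.4 billion.
ΔT of −$195 billion changes first-round spending by −c·ΔT = +$101.01 billion, contributing k·(−c·ΔT) = (+$101.01 billion) / 0.482 ≈ +$209.6 billion.
Net ΔY = k(ΔG − c·ΔT) = (+$468.01 billion) / 0.482 ≈ +$971 billion.

+$971 billion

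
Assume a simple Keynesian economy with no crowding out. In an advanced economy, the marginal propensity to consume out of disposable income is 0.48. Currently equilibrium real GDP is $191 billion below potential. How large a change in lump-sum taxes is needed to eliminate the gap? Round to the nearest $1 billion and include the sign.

Spending multiplier = 1/(1 − MPC) = 1/(1 − 0.48) = 1/0.52 ≈ 1.923.
Tax multiplier = −c·k = −0.48/0.52 ≈ −0.923. Need ΔY = +$191 billion, so ΔT = ΔY/(−c·k) = −(+$191 billion) × 0.52 / 0.48 ≈ −$207 billion.
The government should cut lump-sum taxes by $207 billion.

−$207 billion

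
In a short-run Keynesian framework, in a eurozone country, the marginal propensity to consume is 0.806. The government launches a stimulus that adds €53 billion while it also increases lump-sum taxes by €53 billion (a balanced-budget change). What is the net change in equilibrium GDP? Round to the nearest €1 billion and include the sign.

Expenditure multiplier = 1/(1 − MPC) = 1/(1 − 0.806) = 1/0.194 ≈ 5.155.
ΔG contributes k·ΔG = (+€53 billion) / 0.194 ≈ +€273.2 billion.
ΔT of +€53 billion changes first-round spending by −c·ΔT = −€42.718 billion, contributing k·(−c·ΔT) = (−€42.718 billion) / 0.194 ≈ −€220.2 billion.
With ΔG = ΔT and no other leakages, the balanced-budget multiplier is 1, so ΔY = ΔG = +€53 billion.

+€53 billion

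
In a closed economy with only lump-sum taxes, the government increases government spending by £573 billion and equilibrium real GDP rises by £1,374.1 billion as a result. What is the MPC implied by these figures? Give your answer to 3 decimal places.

Implied spending multiplier k = ΔY/ΔG = 1,374.1/573 ≈ 2.3981.
Since k = 1/(1 − MPC), MPC = 1 − 1/k = 1 − ΔG/ΔY = 1 − 573/1,374.1 ≈ 0.583.

0.583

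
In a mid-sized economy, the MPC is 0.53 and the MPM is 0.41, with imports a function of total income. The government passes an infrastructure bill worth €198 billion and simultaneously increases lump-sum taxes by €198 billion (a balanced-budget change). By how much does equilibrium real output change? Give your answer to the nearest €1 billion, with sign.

Expenditure multiplier = 1/(1 − c + m) = 1/(1 − 0.53 + 0.41) = 1/0.88 ≈ 1.136.
ΔG contributes k·ΔG = (+€198 billion) / 0.88 = +€225 billion.
ΔT of +€198 billion changes first-round spending by −c·ΔT = −€104.94 billion, contributing k·(−c·ΔT) = (−€104.94 billion) / 0.88 ≈ −€119.3 billion.
Net ΔY = k(ΔG − c·ΔT) = (+€93.06 billion) / 0.88 ≈ +€106 billion.

+€106 billion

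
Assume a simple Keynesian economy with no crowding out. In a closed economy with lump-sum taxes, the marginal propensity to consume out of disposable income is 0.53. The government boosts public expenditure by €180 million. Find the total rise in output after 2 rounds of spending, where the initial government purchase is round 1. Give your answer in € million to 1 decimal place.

Round 1 adds ΔG = €180 million; each later round is MPC = 0.53 times the previous.
After 2 rounds: 180 + 95.4 = ΔG·(1 − c^2)/(1 − c) = 180 × (1 − 0.2809)/0.47 = €275.4 million.

€275.4 million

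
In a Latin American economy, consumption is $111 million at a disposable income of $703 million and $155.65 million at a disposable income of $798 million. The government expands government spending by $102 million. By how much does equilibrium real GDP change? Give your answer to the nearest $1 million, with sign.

+$192 million

MPC = ΔC/ΔYd = (155.65 − 111)/(798 − 703) = 44.65/95 = 0.47.
Expenditure multiplier = 1/(1 − MPC) = 1/(1 − 0.47) = 1/0.53 ≈ 1.887.
ΔY = k × ΔG = (+$102 million) / 0.53 ≈ +$192 million.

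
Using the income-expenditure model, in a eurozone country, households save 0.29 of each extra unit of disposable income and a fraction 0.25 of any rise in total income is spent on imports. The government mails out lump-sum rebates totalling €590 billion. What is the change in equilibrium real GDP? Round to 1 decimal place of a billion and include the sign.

MPC = 1 − MPS = 1 − 0.29 = 0.71.
A lump-sum tax change of −€590 billion shifts disposable income by +€590 billion; first-round consumption changes by −c × ΔT = −0.71 × (−€590 billion) = +€418.9 billion.
Expenditure multiplier = 1/(1 − c + m) = 1/(1 − 0.71 + 0.25) = 1/0.54 ≈ 1.852.
The tax multiplier is −c × k ≈ −1.315, so ΔY = k × (−c·ΔT) = (+€418.9 billion) / 0.54 ≈ +€775.7 billion.

+€775.7 billion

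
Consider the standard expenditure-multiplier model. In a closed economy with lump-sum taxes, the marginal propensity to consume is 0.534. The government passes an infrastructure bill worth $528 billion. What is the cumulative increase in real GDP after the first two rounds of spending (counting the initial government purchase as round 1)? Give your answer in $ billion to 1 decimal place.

Round 1 adds ΔG = $528 billion; each later round is MPC = 0.534 times the previous.
After 2 rounds: 528 + 281.952 = ΔG·(1 − c^2)/(1 − c) = 528 × (1 − 0.285156)/0.466 ≈ $810 billion.

$810.0 billion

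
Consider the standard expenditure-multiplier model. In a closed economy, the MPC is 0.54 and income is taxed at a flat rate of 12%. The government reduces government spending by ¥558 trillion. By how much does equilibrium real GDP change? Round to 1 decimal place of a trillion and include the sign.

−¥1,063.3 trillion

Expenditure multiplier = 1/(1 − c(1−t)) = 1/(1 − 0.54×0.88) = 1/0.5248 ≈ 1.905.
ΔY = k × ΔG = (−¥558 trillion) / 0.5248 ≈ −¥1,063.3 trillion.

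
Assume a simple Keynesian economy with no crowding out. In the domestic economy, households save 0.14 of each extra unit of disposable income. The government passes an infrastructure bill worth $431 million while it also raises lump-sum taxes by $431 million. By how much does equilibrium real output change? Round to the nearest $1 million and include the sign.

MPC = 1 − MPS = 1 − 0.14 = 0.86.
Expenditure multiplier = 1/(1 − MPC) = 1/(1 − 0.86) = 1/0.14 ≈ 7.143.
ΔG contributes k·ΔG = (+$431 million) / 0.14 ≈ +$3,078.6 million.
ΔT of +$431 million changes first-round spending by −c·ΔT = −$370.66 million, contributing k·(−c·ΔT) = (−$370.66 million) / 0.14 ≈ −$2,647.6 million.
With ΔG = ΔT and no other leakages, the balanced-budget multiplier is 1, so ΔY = ΔG = +$431 million.

+$431 million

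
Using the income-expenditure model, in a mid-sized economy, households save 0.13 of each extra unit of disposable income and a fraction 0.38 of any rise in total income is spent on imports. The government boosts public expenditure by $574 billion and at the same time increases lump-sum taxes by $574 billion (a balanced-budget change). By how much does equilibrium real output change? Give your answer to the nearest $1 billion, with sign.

+$146 billion

MPC = 1 − MPS = 1 − 0.13 = 0.87.
Expenditure multiplier = 1/(1 − c + m) = 1/(1 − 0.87 + 0.38) = 1/0.51 ≈ 1.961.
ΔG contributes k·ΔG = (+$574 billion) / 0.51 ≈ +$1,125.5 billion.
ΔT of +$574 billion changes first-round spending by −c·ΔT = −$499.38 billion, contributing k·(−c·ΔT) = (−$499.38 billion) / 0.51 ≈ −$979.2 billion.
Net ΔY = k(ΔG − c·ΔT) = (+$74.62 billion) / 0.51 ≈ +$146 billion.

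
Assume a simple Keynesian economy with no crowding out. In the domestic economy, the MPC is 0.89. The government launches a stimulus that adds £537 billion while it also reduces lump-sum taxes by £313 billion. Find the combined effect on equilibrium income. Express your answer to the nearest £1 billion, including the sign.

Expenditure multiplier = 1/(1 − MPC) = 1/(1 − 0.89) = 1/0.11 ≈ 9.091.
ΔG contributes k·ΔG = (+£537 billion) / 0.11 ≈ +£4,881.8 billion.
ΔT of −£313 billion changes first-round spending by −c·ΔT = +£278.57 billion, contributing k·(−c·ΔT) = (+£278.57 billion) / 0.11 ≈ +£2,532.5 billion.
Net ΔY = k(ΔG − c·ΔT) = (+£815.57 billion) / 0.11 ≈ +£7,414 billion.

+£7,414 billion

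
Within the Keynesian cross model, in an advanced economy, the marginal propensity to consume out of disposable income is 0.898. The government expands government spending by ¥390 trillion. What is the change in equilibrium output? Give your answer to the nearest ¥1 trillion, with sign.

Expenditure multiplier = 1/(1 − MPC) = 1/(1 − 0.898) = 1/0.102 ≈ 9.804.
ΔY = k × ΔG = (+¥390 trillion) / 0.102 ≈ +¥3,824 trillion.

+¥3,824 trillion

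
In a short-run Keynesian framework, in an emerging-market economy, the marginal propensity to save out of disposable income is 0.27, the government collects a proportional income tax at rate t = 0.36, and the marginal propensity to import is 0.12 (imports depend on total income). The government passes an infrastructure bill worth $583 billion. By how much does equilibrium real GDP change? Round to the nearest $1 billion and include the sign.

MPC = 1 − MPS = 1 − 0.27 = 0.73.
Expenditure multiplier = 1/(1 − c(1−t) + m) = 1/(1 − 0.73×0.64 + 0.12) = 1/0.6528 ≈ 1.532.
ΔY = k × ΔG = (+$583 billion) / 0.6528 ≈ +$893 billion.

+$893 billion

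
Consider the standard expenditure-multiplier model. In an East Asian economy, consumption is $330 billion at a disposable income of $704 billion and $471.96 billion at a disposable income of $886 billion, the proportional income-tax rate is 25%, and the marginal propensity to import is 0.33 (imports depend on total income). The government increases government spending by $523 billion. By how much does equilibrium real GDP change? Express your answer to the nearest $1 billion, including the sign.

+$702 billion

MPC = ΔC/ΔYd = (471.96 − 330)/(886 − 704) = 141.96/182 = 0.78.
Government-spending multiplier = 1/(1 − c(1−t) + m) = 1/(1 − 0.78×0.75 + 0.33) = 1/0.745 ≈ 1.342.
ΔY = k × ΔG = (+$523 billion) / 0.745 ≈ +$702 billion.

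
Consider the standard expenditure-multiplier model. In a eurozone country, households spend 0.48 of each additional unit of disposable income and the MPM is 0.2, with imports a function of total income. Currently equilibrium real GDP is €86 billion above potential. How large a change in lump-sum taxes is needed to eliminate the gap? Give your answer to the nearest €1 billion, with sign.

Spending multiplier = 1/(1 − c + m) = 1/(1 − 0.48 + 0.2) = 1/0.72 ≈ 1.389.
Tax multiplier = −c·k = −0.48/0.72 ≈ −0.667. Need ΔY = −€86 billion, so ΔT = ΔY/(−c·k) = −(−€86 billion) × 0.72 / 0.48 = +€129 billion.
The government should raise lump-sum taxes by €129 billion.

+€129 billion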